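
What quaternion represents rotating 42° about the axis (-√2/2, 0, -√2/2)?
0.9336 - 0.2534i - 0.2534k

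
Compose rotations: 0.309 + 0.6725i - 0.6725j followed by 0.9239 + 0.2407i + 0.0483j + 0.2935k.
0.1561 + 0.8931i - 0.409j - 0.1037k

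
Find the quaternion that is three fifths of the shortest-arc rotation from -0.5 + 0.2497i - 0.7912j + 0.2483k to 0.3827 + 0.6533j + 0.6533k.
-0.4873 + 0.1153i - 0.8031j - 0.323k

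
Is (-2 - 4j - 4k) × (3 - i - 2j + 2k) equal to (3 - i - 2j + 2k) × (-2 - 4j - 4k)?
No: pq = -6 - 14i - 4j - 20k ≠ -6 + 18i - 12j - 12k = qp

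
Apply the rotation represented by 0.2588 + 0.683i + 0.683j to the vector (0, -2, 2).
(-1.159, -0.841, -2.439)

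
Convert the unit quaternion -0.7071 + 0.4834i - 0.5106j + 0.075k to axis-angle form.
axis = (0.6836, -0.7221, 0.1061), θ = 3π/2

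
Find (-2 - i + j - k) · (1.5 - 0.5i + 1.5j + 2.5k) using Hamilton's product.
-2.5 + 3.5i + 1.5j - 7.5k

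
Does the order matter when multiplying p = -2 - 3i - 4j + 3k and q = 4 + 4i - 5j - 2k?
Yes: pq = -10 + 3i + 47k ≠ -10 - 43i - 12j - 15k = qp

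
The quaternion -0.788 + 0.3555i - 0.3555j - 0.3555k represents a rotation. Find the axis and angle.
axis = (√3/3, -√3/3, -√3/3), θ = 284°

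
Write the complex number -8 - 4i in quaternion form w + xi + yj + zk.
-8 - 4i + 0j + 0k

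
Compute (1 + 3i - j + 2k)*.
1 - 3i + j - 2k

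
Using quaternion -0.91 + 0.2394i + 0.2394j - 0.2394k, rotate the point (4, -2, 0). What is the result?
(3.725, 0.66, 2.385)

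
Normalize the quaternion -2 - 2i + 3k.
-0.4851 - 0.4851i + 0.7276k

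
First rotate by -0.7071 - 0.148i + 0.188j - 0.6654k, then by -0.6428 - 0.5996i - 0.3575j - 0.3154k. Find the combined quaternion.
0.2231 + 0.8163i - 0.2204j + 0.4851k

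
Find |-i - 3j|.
√10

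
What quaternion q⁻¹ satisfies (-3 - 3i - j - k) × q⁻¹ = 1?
-0.15 + 0.15i + 0.05j + 0.05k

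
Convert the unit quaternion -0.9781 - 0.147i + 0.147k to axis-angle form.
axis = (-√2/2, 0, √2/2), θ = 336°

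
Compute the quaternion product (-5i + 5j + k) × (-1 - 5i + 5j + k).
-51 + 5i - 5j - k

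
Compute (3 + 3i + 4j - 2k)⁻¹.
0.0789 - 0.0789i - 0.1053j + 0.0526k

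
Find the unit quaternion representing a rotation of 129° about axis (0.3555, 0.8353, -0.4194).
0.4305 + 0.3209i + 0.7539j - 0.3785k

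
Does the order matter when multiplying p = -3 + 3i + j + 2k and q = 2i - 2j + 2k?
Yes: pq = -8 + 4j - 14k ≠ -8 - 12i + 8j + 2k = qp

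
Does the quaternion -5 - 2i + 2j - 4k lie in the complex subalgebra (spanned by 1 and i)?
No. The quaternion -5 - 2i + 2j - 4k has j-coefficient y = 2 and k-coefficient z = -4, not both zero, so it does not lie in the complex subalgebra spanned by 1 and i.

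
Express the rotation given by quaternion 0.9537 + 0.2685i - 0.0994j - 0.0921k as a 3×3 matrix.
[[0.9633, 0.1223, -0.2391], [-0.229, 0.8389, -0.4938], [0.1401, 0.5304, 0.8361]]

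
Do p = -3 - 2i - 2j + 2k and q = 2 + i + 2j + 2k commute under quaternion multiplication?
No: pq = -4 - 15i - 4j - 4k ≠ -4 + i - 16j = qp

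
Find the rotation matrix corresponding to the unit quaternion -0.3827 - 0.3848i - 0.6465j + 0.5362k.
[[-0.4109, 0.908, 0.0822], [0.0871, 0.1288, -0.9878], [-0.9075, -0.3988, -0.1321]]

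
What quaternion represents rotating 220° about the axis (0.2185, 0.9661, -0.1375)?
-0.342 + 0.2053i + 0.9078j - 0.1292k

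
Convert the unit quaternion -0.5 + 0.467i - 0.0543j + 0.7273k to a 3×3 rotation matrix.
[[-0.0638, 0.6766, 0.7336], [-0.778, -0.4941, 0.388], [0.625, -0.546, 0.5579]]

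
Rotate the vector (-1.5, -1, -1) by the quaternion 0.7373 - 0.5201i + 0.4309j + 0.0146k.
(-1.093, -0.598, 1.643)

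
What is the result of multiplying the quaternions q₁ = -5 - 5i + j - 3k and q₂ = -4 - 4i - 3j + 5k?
18 + 36i + 48j + 6k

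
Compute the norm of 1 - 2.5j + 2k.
3.354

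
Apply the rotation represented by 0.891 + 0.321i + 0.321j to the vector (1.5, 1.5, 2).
(2.644, 0.356, 1.176)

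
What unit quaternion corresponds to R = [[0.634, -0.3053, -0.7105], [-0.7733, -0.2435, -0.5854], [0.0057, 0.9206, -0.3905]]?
0.5 + 0.753i - 0.3581j - 0.234k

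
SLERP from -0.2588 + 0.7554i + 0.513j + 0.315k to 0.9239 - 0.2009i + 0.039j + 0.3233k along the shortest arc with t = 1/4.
-0.5282 + 0.7152i + 0.4276j + 0.1634k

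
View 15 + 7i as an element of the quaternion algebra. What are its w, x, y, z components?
15 + 7i + 0j + 0k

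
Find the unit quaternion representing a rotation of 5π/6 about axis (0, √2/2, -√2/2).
0.2588 + 0.683j - 0.683k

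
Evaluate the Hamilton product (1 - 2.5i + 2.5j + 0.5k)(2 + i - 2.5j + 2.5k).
9.5 + 3.5i + 9.25j + 7.25k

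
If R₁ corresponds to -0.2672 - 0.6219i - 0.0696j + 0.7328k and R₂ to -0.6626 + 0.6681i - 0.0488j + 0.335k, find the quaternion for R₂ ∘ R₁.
0.3437 + 0.2211i - 0.6388j - 0.6519k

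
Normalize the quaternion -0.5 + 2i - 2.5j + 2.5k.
-0.1222 + 0.4887i - 0.6108j + 0.6108k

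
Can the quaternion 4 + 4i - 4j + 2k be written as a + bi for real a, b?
No. The quaternion 4 + 4i - 4j + 2k has j-coefficient y = -4 and k-coefficient z = 2, not both zero, so it does not lie in the complex subalgebra spanned by 1 and i.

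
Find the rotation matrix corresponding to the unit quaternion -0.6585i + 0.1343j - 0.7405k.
[[-0.1328, -0.1769, 0.9752], [-0.1769, -0.9639, -0.1989], [0.9752, -0.1989, 0.0967]]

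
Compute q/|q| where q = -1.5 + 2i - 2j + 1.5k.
-0.4243 + 0.5657i - 0.5657j + 0.4243k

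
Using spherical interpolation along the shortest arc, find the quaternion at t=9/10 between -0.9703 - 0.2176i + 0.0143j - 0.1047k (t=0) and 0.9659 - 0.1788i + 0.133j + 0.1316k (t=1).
-0.9744 + 0.1394i - 0.1189j - 0.1299k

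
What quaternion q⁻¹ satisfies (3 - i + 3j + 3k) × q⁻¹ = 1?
0.1071 + 0.0357i - 0.1071j - 0.1071k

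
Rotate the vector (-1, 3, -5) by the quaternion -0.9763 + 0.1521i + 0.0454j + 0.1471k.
(0.17, 1.453, -5.732)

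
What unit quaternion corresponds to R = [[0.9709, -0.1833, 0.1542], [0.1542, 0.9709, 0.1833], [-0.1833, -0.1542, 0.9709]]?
0.989 - 0.0853i + 0.0853j + 0.0853k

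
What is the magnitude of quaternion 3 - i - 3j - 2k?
√23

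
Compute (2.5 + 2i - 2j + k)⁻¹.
0.1639 - 0.1311i + 0.1311j - 0.0656k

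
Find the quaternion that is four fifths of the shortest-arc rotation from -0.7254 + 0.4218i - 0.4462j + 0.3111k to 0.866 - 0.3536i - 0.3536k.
-0.8531 + 0.3744i - 0.0926j + 0.3514k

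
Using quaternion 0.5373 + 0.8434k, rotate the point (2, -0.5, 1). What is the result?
(-0.392, 2.024, 1)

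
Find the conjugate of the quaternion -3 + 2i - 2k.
-3 - 2i + 2k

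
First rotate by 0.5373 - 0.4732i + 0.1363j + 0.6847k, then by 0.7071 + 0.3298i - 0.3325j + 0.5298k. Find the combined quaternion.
0.2186 - 0.4573i - 0.5588j + 0.6564k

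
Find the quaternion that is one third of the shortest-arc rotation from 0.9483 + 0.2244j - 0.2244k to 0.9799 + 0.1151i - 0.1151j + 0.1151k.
0.9863 + 0.0398i + 0.1133j - 0.1133k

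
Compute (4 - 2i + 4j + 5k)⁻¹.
0.0656 + 0.0328i - 0.0656j - 0.082k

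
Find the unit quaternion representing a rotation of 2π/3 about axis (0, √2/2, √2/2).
0.5 + 0.6124j + 0.6124k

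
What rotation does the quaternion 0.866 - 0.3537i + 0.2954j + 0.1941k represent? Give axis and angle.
axis = (-0.7073, 0.5908, 0.3882), θ = π/3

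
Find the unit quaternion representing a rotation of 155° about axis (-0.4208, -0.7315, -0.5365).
0.2164 - 0.4108i - 0.7142j - 0.5238k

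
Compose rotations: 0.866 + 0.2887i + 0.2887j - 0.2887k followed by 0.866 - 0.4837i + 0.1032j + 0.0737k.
0.8811 - 0.2199i + 0.221j - 0.3556k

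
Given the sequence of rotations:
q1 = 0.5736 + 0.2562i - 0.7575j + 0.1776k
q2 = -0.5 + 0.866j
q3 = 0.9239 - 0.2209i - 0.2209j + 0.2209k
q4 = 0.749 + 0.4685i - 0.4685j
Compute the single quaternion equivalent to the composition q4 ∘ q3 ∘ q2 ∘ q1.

q2 · q1 = 0.3692 + 0.0257i + 0.8755j - 0.3107k
q3 · q2 · q1 = 0.6088 - 0.1826i + 0.6644j - 0.3932k
q4 · q3 · q2 · q1 = 0.8528 + 0.3327i + 0.3966j - 0.0688k
0.8528 + 0.3327i + 0.3966j - 0.0688k


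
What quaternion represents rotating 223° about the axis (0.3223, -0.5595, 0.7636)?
-0.3665 + 0.2999i - 0.5206j + 0.7105k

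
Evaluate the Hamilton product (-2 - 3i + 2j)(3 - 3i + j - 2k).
-17 - 7i - 2j + 7k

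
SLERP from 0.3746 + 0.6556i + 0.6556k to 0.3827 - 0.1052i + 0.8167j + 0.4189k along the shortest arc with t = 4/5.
0.4333 + 0.0755i + 0.7196j + 0.5373k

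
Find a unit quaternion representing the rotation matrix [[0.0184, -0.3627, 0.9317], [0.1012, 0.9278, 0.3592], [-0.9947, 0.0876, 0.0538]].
0.7071 - 0.096i + 0.6811j + 0.164k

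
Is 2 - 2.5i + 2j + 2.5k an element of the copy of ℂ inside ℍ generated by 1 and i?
No. The quaternion 2 - 2.5i + 2j + 2.5k has j-coefficient y = 2 and k-coefficient z = 2.5, not both zero, so it does not lie in the complex subalgebra spanned by 1 and i.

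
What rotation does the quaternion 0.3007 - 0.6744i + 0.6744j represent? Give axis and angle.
axis = (-√2/2, √2/2, 0), θ = 145°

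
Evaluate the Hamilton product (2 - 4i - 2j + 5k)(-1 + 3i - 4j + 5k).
-23 + 20i + 29j + 27k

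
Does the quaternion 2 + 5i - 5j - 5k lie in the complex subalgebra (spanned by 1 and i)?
No. The quaternion 2 + 5i - 5j - 5k has j-coefficient y = -5 and k-coefficient z = -5, not both zero, so it does not lie in the complex subalgebra spanned by 1 and i.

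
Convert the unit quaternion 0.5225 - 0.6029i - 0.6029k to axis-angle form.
axis = (-√2/2, 0, -√2/2), θ = 117°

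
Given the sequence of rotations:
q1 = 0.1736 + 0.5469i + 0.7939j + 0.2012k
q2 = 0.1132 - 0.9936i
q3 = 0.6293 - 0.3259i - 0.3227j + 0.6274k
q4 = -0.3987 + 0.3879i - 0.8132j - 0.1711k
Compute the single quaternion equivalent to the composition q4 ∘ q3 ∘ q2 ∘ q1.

q2 · q1 = 0.5631 - 0.1106i + 0.2898j - 0.766k
q3 · q2 · q1 = 0.8924 - 0.1877i - 0.3184j - 0.2589k
q4 · q3 · q2 · q1 = -0.5862 + 0.5771i - 0.4662j - 0.3256k
-0.5862 + 0.5771i - 0.4662j - 0.3256k


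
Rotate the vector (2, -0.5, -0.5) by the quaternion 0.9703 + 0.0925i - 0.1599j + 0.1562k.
(2.107, 0.195, 0.148)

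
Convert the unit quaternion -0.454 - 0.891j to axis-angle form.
axis = (0, -1, 0), θ = 234°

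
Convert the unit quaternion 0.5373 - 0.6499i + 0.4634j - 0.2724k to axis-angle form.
axis = (-0.7706, 0.5494, -0.323), θ = 115°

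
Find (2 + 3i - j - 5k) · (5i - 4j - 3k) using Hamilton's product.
-34 - 7i - 24j - 13k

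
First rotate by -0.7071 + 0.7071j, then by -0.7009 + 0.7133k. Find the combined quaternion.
0.4956 - 0.5044i - 0.4956j - 0.5044k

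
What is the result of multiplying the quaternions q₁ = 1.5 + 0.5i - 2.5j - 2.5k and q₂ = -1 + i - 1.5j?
-5.75 - 2.75i - 2.25j + 4.25k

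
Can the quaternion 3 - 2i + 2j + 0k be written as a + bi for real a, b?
No. The quaternion 3 - 2i + 2j has j-coefficient y = 2 and k-coefficient z = 0, not both zero, so it does not lie in the complex subalgebra spanned by 1 and i.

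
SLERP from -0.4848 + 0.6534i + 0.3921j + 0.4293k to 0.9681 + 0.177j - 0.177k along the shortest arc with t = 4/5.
-0.9517 + 0.1585i - 0.0574j + 0.2566k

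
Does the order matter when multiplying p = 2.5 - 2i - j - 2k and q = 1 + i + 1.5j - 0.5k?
Yes: pq = 5 + 4i - 0.25j - 5.25k ≠ 5 - 3i + 5.75j - 1.25k = qp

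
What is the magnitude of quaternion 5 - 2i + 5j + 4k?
√70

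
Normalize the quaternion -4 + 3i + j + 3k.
-0.6761 + 0.5071i + 0.169j + 0.5071k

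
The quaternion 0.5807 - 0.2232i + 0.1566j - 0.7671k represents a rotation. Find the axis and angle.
axis = (-0.2742, 0.1924, -0.9422), θ = 109°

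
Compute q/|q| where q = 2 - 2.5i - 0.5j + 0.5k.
0.61 - 0.7625i - 0.1525j + 0.1525k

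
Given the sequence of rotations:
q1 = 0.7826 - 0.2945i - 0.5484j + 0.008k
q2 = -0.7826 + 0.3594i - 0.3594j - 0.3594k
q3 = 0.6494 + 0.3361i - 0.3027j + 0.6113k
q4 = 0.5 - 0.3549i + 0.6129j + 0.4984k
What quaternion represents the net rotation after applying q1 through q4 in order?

q2 · q1 = -0.7008 + 0.3118i + 0.2509j - 0.5905k
q3 · q2 · q1 = -0.123 - 0.0077i + 0.7641j - 0.6332k
q4 · q3 · q2 · q1 = -0.217 - 0.7291i + 0.0781j - 0.6444k
-0.217 - 0.7291i + 0.0781j - 0.6444k


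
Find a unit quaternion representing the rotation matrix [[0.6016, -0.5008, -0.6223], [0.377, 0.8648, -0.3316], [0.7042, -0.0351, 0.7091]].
0.891 + 0.0832i - 0.3722j + 0.2463k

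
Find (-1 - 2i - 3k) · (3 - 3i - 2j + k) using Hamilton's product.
-6 - 9i + 13j - 6k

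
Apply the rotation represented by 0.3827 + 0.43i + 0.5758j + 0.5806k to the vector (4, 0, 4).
(2.411, 5.116, 0.103)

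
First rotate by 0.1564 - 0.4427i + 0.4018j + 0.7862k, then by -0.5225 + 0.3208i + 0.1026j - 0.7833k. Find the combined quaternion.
0.6349 + 0.6769i - 0.0993j - 0.359k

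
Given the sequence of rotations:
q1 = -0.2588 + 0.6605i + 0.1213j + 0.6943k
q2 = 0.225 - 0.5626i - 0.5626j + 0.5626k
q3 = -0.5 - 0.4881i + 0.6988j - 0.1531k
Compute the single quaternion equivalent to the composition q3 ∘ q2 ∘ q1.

q2 · q1 = -0.009 - 0.1646i + 0.9351j + 0.314k
q3 · q2 · q1 = -0.6812 + 0.4493i - 0.2954j - 0.497k
-0.6812 + 0.4493i - 0.2954j - 0.497k


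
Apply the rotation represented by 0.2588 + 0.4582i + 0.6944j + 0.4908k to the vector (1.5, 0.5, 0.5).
(-0.073, 1.607, 0.403)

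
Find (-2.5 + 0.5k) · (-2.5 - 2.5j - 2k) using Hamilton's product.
7.25 + 1.25i + 6.25j + 3.75k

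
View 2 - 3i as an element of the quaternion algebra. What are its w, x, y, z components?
2 - 3i + 0j + 0k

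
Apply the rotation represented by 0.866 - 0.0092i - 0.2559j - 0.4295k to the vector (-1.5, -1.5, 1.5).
(-2.526, 0.516, 0.321)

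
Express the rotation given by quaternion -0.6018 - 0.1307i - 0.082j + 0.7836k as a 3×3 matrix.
[[-0.2415, 0.9646, -0.1061], [-0.9217, -0.2622, -0.2858], [-0.3035, 0.0288, 0.9524]]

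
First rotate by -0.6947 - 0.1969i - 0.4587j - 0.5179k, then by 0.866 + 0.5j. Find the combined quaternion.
-0.3723 - 0.4295i - 0.7446j - 0.3501k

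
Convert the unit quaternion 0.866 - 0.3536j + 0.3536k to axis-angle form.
axis = (0, -√2/2, √2/2), θ = π/3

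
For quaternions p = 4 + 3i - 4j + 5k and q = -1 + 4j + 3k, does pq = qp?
No: pq = -3 - 35i + 11j + 19k ≠ -3 + 29i + 29j - 5k = qp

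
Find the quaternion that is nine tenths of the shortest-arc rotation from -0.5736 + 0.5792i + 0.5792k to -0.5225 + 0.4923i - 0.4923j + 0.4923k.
-0.5342 + 0.5074i - 0.4469j + 0.5074k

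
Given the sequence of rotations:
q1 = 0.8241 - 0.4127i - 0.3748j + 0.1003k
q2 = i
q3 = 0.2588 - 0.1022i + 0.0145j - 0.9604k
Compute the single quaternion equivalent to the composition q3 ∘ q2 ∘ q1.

q2 · q1 = 0.4127 + 0.8241i - 0.1003j - 0.3748k
q3 · q2 · q1 = -0.1675 + 0.0693i - 0.8497j - 0.4951k
-0.1675 + 0.0693i - 0.8497j - 0.4951k


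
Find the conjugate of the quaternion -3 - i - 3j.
-3 + i + 3j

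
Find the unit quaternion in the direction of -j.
-j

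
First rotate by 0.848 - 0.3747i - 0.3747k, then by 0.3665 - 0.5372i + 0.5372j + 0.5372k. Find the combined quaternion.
0.3108 - 0.7942i + 0.053j + 0.5195k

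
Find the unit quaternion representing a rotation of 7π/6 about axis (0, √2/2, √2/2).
-0.2588 + 0.683j + 0.683k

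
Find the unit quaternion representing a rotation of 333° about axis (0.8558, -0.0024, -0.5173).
-0.9724 + 0.1998i - 0.0006j - 0.1208k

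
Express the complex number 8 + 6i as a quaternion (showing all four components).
8 + 6i + 0j + 0k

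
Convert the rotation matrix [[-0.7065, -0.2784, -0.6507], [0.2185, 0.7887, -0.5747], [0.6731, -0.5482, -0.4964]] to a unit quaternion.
-0.3827 - 0.0173i + 0.8648j - 0.3246k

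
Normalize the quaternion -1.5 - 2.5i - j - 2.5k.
-0.378 - 0.6299i - 0.252j - 0.6299k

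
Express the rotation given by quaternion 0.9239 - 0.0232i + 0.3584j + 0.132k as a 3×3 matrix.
[[0.7083, -0.2605, 0.6561], [0.2273, 0.9641, 0.1375], [-0.6684, 0.0517, 0.742]]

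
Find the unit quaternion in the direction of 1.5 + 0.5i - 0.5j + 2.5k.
0.5 + 0.1667i - 0.1667j + 0.8333k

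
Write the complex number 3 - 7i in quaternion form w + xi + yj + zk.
3 - 7i + 0j + 0k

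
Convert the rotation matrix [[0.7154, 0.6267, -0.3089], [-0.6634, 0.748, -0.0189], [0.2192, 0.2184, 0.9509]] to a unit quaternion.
0.9239 + 0.0642i - 0.1429j - 0.3491k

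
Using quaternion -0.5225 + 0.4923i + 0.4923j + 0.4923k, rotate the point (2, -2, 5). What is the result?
(-2.086, 4.875, 2.211)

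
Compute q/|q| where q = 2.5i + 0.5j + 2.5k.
0.7001i + 0.14j + 0.7001k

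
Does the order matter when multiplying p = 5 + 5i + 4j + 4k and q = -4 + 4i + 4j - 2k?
Yes: pq = -48 - 24i + 30j - 22k ≠ -48 + 24i - 22j - 30k = qp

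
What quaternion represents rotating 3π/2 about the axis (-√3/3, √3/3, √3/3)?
-0.7071 - 0.4082i + 0.4082j + 0.4082k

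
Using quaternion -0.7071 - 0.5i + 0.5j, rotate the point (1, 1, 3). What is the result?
(-2.121, -2.121, 1.414)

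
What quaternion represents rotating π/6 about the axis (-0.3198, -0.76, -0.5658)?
0.9659 - 0.0828i - 0.1967j - 0.1464k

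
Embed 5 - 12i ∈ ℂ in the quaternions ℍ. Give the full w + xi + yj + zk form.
5 - 12i + 0j + 0k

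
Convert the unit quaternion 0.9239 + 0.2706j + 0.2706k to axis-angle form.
axis = (0, √2/2, √2/2), θ = π/4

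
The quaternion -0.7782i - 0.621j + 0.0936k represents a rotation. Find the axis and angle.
axis = (-0.7782, -0.621, 0.0936), θ = π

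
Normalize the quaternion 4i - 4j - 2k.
0.6667i - 0.6667j - 0.3333k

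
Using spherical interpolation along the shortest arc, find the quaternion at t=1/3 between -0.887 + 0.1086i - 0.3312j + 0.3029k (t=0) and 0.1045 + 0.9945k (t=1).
-0.6676 + 0.0875i - 0.2668j + 0.6895k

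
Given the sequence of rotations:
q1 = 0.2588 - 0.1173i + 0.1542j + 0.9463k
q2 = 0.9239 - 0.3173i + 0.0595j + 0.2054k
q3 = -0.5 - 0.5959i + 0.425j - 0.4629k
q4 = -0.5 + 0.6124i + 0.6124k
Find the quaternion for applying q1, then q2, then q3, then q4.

q2 · q1 = -0.0017 - 0.1659i + 0.434j + 0.8855k
q3 · q2 · q1 = 0.1274 + 0.6612i + 0.3867j - 0.6301k
q4 · q3 · q2 · q1 = -0.0827 - 0.4894i + 0.5974j + 0.6299k
-0.0827 - 0.4894i + 0.5974j + 0.6299k


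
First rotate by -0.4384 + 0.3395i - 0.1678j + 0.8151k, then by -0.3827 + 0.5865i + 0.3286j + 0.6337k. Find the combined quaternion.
-0.4927 - 0.0129i - 0.3428j - 0.7997k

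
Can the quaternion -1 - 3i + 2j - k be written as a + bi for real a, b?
No. The quaternion -1 - 3i + 2j - k has j-coefficient y = 2 and k-coefficient z = -1, not both zero, so it does not lie in the complex subalgebra spanned by 1 and i.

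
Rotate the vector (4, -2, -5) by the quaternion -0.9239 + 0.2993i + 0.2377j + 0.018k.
(5.337, -4.012, -0.65)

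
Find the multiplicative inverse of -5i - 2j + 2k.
0.1515i + 0.0606j - 0.0606k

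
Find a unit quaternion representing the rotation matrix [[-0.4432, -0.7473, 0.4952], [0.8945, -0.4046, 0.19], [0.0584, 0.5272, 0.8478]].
0.5 + 0.1686i + 0.2184j + 0.8209k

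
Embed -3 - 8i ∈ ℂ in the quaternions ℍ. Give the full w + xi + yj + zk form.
-3 - 8i + 0j + 0k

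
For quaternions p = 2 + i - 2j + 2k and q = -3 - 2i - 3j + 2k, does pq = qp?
No: pq = -14 - 5i - 6j - 9k ≠ -14 - 9i + 6j + 5k = qp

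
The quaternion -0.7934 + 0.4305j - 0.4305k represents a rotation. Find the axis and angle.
axis = (0, √2/2, -√2/2), θ = 285°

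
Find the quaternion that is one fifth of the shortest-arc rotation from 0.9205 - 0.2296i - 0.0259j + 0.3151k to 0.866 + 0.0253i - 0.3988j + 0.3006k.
0.9251 - 0.1808i - 0.1035j + 0.3175k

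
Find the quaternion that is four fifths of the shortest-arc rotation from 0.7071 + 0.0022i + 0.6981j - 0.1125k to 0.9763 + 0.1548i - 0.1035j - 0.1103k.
0.9817 + 0.1306i + 0.072j - 0.1183k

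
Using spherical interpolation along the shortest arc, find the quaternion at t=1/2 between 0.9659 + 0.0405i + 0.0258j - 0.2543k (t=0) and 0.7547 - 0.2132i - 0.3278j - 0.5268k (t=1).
0.8955 - 0.0899i - 0.1572j - 0.4065k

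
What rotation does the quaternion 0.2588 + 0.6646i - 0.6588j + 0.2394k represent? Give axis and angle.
axis = (0.688, -0.682, 0.2478), θ = 5π/6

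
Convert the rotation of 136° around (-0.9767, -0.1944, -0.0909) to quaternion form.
0.3746 - 0.9056i - 0.1802j - 0.0843k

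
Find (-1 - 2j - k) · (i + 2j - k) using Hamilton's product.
3 + 3i - 3j + 3k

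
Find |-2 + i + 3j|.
√14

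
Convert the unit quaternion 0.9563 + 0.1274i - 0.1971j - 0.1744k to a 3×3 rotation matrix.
[[0.8615, 0.2833, -0.4214], [-0.3838, 0.9067, -0.1749], [0.3325, 0.3124, 0.8898]]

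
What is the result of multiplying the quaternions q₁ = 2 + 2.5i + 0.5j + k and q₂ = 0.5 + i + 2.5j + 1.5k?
-4.25 + 1.5i + 2.5j + 9.25k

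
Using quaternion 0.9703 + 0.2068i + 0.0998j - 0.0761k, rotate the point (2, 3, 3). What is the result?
(2.99, 1.246, 3.392)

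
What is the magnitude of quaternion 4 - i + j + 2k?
√22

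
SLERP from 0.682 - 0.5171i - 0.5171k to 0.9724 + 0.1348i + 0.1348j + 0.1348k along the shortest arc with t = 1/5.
0.8141 - 0.41i + 0.032j - 0.41k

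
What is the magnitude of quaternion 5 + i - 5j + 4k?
√67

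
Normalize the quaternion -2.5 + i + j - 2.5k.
-0.6565 + 0.2626i + 0.2626j - 0.6565k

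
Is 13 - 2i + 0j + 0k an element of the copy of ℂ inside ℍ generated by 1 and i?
Yes. The quaternion 13 - 2i has j- and k-coefficients y = z = 0, so it lies in the complex subalgebra spanned by 1 and i.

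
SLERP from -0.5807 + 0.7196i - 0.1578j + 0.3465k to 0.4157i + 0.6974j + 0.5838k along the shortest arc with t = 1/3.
-0.4434 + 0.721i + 0.1673j + 0.5055k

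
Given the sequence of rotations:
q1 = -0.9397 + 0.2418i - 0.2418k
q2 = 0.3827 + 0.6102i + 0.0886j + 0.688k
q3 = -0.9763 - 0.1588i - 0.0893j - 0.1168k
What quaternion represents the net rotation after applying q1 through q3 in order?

q2 · q1 = -0.3408 - 0.5023i + 0.2306j - 0.7605k
q3 · q2 · q1 = 0.1847 + 0.6394i - 0.2568j + 0.7008k
0.1847 + 0.6394i - 0.2568j + 0.7008k


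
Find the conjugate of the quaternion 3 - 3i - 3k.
3 + 3i + 3k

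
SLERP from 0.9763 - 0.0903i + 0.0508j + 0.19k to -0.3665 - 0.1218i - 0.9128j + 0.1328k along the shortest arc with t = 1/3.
0.903 - 0.0186i + 0.4195j + 0.0907k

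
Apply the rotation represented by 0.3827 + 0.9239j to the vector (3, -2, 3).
(0, -2, -4.243)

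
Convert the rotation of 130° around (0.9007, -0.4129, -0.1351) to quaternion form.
0.4226 + 0.8163i - 0.3742j - 0.1224k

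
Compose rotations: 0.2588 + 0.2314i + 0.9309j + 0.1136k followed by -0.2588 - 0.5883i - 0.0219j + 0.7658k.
0.0025 - 0.9275i - 0.0025j - 0.3738k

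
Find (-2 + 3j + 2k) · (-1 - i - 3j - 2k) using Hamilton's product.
15 + 2i + j + 5k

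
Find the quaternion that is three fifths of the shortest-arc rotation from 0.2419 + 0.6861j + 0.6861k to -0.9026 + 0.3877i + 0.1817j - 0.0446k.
0.8272 - 0.2981i + 0.2384j + 0.4123k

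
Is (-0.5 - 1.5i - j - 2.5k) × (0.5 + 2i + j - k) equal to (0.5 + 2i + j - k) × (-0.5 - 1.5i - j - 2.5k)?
No: pq = 1.25 + 1.75i - 7.5j - 0.25k ≠ 1.25 - 5.25i + 5.5j - 1.25k = qp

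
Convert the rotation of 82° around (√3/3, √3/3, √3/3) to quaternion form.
0.7547 + 0.3788i + 0.3788j + 0.3788k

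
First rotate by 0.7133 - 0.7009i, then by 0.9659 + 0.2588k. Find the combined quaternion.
0.689 - 0.677i - 0.1814j + 0.1846k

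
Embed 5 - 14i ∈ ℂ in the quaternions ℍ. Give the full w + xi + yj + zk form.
5 - 14i + 0j + 0k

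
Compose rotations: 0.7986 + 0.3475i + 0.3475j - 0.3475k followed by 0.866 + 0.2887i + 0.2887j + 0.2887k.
0.5913 + 0.3308i + 0.7321j - 0.0704k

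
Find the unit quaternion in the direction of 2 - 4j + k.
0.4364 - 0.8729j + 0.2182k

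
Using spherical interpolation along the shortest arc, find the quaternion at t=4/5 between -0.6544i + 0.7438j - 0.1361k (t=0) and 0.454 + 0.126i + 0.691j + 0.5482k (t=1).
0.3994 - 0.0565i + 0.7981j + 0.4475k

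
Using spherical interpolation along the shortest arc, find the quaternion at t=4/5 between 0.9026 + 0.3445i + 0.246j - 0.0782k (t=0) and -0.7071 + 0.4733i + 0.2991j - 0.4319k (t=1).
0.8505 - 0.3279i - 0.2j + 0.3593k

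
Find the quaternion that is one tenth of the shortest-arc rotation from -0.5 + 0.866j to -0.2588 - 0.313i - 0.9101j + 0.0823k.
-0.4317 + 0.0354i + 0.9013j - 0.0093k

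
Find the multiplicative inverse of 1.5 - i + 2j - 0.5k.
0.2 + 0.1333i - 0.2667j + 0.0667k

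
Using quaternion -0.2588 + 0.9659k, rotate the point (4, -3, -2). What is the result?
(-4.964, 0.598, -2)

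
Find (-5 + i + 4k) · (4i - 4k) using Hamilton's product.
12 - 20i + 20j + 20k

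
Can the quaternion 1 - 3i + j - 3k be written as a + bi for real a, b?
No. The quaternion 1 - 3i + j - 3k has j-coefficient y = 1 and k-coefficient z = -3, not both zero, so it does not lie in the complex subalgebra spanned by 1 and i.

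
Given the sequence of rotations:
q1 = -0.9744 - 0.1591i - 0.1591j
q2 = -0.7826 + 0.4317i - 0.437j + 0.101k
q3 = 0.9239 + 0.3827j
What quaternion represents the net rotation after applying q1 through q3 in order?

q2 · q1 = 0.7617 - 0.2801i + 0.5343j - 0.2366k
q3 · q2 · q1 = 0.4993 - 0.3493i + 0.7851j - 0.1114k
0.4993 - 0.3493i + 0.7851j - 0.1114k


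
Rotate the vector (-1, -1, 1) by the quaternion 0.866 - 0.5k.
(-1.366, 0.366, 1)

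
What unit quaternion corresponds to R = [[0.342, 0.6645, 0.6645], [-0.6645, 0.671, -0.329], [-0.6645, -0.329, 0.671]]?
0.8191 + 0.4056j - 0.4056k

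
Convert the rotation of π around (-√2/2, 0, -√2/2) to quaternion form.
-0.7071i - 0.7071k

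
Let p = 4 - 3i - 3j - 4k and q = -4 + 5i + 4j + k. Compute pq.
15 + 45i + 11j + 23k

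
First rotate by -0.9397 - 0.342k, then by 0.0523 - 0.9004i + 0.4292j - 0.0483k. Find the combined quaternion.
-0.0657 + 0.6993i - 0.7113j + 0.0275k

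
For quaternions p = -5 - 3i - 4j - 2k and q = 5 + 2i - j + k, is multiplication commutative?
No: pq = -21 - 31i - 16j - 4k ≠ -21 - 19i - 14j - 26k = qp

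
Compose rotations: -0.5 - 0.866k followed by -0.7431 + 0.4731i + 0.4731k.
0.7813 - 0.2366i + 0.4097j + 0.407k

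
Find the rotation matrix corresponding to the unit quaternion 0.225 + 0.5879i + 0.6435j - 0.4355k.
[[-0.2075, 0.9526, -0.2225], [0.5607, -0.0706, -0.825], [-0.8016, -0.2959, -0.5194]]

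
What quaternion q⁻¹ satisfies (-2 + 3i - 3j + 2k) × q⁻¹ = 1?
-0.0769 - 0.1154i + 0.1154j - 0.0769k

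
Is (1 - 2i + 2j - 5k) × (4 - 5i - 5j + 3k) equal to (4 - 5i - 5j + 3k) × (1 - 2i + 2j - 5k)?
No: pq = 19 - 32i + 34j + 3k ≠ 19 + 6i - 28j - 37k = qp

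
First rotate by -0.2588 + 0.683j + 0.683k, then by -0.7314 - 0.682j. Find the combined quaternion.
0.6551 - 0.4658i - 0.323j - 0.4995k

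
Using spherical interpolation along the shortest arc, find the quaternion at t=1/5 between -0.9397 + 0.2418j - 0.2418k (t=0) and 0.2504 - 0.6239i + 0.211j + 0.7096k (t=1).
-0.891 + 0.1596i + 0.1588j - 0.3943k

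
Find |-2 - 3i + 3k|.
√22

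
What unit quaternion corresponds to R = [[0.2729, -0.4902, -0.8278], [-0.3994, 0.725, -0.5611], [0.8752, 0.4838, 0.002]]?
0.7071 + 0.3694i - 0.6021j + 0.0321k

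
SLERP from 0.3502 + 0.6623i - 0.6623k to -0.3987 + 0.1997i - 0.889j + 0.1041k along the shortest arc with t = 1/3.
0.4859 + 0.4619i + 0.426j - 0.6075k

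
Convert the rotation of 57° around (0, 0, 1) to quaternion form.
0.8788 + 0.4772k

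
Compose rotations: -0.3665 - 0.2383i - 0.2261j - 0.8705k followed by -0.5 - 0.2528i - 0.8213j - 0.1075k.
-0.1563 + 0.9024i + 0.2196j + 0.3361k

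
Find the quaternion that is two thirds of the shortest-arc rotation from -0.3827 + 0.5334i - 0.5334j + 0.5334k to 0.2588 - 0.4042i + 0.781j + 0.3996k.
-0.3413 + 0.5078i - 0.7863j - 0.0861k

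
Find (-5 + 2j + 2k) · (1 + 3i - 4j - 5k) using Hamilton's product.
13 - 17i + 28j + 21k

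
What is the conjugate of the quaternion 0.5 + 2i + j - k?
0.5 - 2i - j + k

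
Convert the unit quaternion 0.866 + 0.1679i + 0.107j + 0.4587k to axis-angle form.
axis = (0.3358, 0.214, 0.9173), θ = π/3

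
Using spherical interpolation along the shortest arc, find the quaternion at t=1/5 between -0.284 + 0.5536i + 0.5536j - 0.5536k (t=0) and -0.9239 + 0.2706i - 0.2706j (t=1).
-0.5016 + 0.5684i + 0.4236j - 0.496k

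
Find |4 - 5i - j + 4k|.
√58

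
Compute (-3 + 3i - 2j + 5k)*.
-3 - 3i + 2j - 5k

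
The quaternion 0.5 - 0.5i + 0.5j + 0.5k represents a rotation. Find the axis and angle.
axis = (-√3/3, √3/3, √3/3), θ = 2π/3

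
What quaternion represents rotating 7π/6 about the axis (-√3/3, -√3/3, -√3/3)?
-0.2588 - 0.5577i - 0.5577j - 0.5577k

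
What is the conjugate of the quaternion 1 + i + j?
1 - i - j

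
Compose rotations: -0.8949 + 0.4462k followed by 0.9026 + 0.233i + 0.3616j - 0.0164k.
-0.8004 - 0.0472i - 0.4276j + 0.4174k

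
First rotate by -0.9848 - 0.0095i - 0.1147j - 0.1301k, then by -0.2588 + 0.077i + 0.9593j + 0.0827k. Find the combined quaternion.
0.3764 - 0.1887i - 0.9058j - 0.0475k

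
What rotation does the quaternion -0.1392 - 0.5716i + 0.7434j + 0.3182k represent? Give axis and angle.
axis = (-0.5772, 0.7507, 0.3213), θ = 196°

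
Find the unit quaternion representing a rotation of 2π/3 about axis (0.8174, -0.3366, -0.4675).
0.5 + 0.7079i - 0.2915j - 0.4049k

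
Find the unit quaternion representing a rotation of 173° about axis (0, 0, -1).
0.061 - 0.9981k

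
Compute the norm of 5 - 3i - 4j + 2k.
√54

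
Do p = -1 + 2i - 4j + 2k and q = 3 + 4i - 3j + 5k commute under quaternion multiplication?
No: pq = -33 - 12i - 11j + 11k ≠ -33 + 16i - 7j - 9k = qp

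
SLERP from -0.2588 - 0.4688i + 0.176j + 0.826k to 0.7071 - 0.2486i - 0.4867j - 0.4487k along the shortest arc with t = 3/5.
-0.5974 - 0.0507i + 0.4102j + 0.6873k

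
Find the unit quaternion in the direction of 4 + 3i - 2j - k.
0.7303 + 0.5477i - 0.3651j - 0.1826k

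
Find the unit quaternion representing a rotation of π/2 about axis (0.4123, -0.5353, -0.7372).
0.7071 + 0.2915i - 0.3785j - 0.5213k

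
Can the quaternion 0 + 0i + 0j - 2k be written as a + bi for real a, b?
No. The quaternion -2k has j-coefficient y = 0 and k-coefficient z = -2, not both zero, so it does not lie in the complex subalgebra spanned by 1 and i.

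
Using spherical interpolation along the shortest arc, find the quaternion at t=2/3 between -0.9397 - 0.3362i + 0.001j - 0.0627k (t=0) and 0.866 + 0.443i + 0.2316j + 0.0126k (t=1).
-0.898 - 0.4107i - 0.1551j - 0.0296k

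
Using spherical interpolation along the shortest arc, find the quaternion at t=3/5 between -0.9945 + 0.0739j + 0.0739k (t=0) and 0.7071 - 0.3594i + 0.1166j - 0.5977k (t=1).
-0.8806 + 0.2289i - 0.0423j + 0.4127k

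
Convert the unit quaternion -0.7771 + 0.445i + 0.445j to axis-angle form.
axis = (√2/2, √2/2, 0), θ = 282°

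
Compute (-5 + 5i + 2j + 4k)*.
-5 - 5i - 2j - 4k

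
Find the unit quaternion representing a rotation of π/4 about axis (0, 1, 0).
0.9239 + 0.3827j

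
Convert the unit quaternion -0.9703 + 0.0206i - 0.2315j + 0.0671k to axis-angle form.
axis = (0.0852, -0.957, 0.2774), θ = 332°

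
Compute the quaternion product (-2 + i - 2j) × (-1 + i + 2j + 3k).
5 - 9i - 5j - 2k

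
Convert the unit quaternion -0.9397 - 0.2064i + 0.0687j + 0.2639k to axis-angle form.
axis = (-0.6035, 0.2009, 0.7716), θ = 320°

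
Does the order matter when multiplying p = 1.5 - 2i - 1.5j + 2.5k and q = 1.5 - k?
Yes: pq = 4.75 - 1.5i - 4.25j + 2.25k ≠ 4.75 - 4.5i - 0.25j + 2.25k = qp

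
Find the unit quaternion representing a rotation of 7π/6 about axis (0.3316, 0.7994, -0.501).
-0.2588 + 0.3203i + 0.7722j - 0.4839k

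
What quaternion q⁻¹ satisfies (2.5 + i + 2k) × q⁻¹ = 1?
0.2222 - 0.0889i - 0.1778k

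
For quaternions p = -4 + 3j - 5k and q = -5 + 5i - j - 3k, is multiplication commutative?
No: pq = 8 - 34i - 36j + 22k ≠ 8 - 6i + 14j + 52k = qp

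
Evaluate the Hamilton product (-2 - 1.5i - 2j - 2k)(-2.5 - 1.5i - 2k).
-1.25 + 10.75i + 5j + 6k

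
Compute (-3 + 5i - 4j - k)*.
-3 - 5i + 4j + k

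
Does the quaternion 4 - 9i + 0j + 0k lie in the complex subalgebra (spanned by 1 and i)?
Yes. The quaternion 4 - 9i has j- and k-coefficients y = z = 0, so it lies in the complex subalgebra spanned by 1 and i.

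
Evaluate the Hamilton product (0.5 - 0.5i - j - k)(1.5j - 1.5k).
3i - 1.5k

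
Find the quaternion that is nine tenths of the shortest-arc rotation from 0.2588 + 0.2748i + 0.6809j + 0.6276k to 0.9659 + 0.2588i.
0.9517 + 0.2819i + 0.0892j + 0.0822k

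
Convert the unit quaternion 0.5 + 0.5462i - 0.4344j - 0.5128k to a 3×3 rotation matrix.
[[0.0967, 0.0383, -0.9946], [-0.9873, -0.1226, -0.1007], [-0.1258, 0.9917, 0.0259]]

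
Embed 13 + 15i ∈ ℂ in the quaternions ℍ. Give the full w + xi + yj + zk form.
13 + 15i + 0j + 0k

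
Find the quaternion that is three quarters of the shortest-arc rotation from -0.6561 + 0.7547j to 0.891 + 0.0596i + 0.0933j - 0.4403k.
-0.9204 - 0.0485i + 0.1483j + 0.3585k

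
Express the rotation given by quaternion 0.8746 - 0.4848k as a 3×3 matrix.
[[0.5299, 0.848, 0], [-0.848, 0.5299, 0], [0, 0, 1]]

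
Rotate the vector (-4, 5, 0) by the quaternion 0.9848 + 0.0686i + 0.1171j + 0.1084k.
(-4.783, 3.917, 1.666)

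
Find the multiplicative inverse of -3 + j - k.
-0.2727 - 0.0909j + 0.0909k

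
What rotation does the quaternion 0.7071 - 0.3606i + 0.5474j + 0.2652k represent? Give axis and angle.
axis = (-0.51, 0.7741, 0.375), θ = π/2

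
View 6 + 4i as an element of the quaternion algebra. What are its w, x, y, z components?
6 + 4i + 0j + 0k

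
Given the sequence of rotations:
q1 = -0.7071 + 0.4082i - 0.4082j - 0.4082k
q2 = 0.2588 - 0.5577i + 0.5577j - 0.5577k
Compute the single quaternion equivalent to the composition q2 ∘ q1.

q2 · q1 = 0.0447 + 0.0447i - 0.9553j + 0.2887k
0.0447 + 0.0447i - 0.9553j + 0.2887k


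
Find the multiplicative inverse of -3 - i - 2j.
-0.2143 + 0.0714i + 0.1429j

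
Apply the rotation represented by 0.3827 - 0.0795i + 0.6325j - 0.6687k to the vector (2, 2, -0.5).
(-0.862, -0.646, -2.663)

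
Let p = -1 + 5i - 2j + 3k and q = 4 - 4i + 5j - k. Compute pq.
29 + 11i - 20j + 30k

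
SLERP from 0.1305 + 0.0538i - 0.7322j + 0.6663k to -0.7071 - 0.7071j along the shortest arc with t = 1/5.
-0.0619 + 0.0468i - 0.8116j + 0.579k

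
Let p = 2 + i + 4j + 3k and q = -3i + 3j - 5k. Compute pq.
6 - 35i + 2j + 5k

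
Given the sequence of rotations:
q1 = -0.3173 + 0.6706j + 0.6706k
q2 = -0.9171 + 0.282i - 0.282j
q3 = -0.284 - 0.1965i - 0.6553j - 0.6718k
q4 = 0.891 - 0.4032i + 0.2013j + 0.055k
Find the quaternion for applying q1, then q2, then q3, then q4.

q2 · q1 = 0.4801 - 0.2786i - 0.7146j - 0.4259k
q3 · q2 · q1 = -0.9455 - 0.2162i - 0.0082j - 0.2437k
q4 · q3 · q2 · q1 = -0.9146 + 0.14i - 0.3078j - 0.2223k
-0.9146 + 0.14i - 0.3078j - 0.2223k


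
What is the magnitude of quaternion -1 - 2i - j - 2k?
√10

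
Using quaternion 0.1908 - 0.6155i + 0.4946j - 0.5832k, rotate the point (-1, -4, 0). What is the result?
(1.715, 2.583, 2.718)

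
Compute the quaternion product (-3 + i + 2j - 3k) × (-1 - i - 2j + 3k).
17 + 2i + 4j - 6k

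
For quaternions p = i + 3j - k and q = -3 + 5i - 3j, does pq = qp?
No: pq = 4 - 6i - 14j - 15k ≠ 4 - 4j + 21k = qp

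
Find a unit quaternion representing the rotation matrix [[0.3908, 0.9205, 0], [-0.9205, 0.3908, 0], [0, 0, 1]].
0.8339 - 0.5519k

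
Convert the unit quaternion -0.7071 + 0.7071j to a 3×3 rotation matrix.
[[0, 0, -1], [0, 1, 0], [1, 0, 0]]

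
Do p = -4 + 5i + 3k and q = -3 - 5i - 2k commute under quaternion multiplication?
No: pq = 43 + 5i - 5j - k ≠ 43 + 5i + 5j - k = qp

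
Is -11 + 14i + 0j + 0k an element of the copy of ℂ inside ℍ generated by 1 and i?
Yes. The quaternion -11 + 14i has j- and k-coefficients y = z = 0, so it lies in the complex subalgebra spanned by 1 and i.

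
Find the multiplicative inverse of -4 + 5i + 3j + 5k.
-0.0533 - 0.0667i - 0.04j - 0.0667k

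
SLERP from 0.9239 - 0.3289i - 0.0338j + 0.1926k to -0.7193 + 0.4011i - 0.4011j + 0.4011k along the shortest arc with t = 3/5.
0.8659 - 0.4014i + 0.2428j - 0.1734k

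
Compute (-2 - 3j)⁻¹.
-0.1538 + 0.2308j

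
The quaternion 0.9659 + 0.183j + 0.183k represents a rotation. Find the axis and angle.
axis = (0, √2/2, √2/2), θ = π/6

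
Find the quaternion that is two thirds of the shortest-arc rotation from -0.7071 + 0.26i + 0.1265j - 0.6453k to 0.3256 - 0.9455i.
-0.525 + 0.8097i + 0.0504j - 0.2573k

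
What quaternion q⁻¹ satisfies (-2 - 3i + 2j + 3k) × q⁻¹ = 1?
-0.0769 + 0.1154i - 0.0769j - 0.1154k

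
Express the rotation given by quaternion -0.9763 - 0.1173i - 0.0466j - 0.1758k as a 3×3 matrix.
[[0.9338, -0.3323, 0.1322], [0.3542, 0.9107, -0.2127], [-0.0497, 0.2454, 0.9681]]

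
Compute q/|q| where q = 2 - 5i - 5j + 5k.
0.225 - 0.5625i - 0.5625j + 0.5625k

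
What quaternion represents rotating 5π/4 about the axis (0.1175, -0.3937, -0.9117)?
-0.3827 + 0.1086i - 0.3637j - 0.8423k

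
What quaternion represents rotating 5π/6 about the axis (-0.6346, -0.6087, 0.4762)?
0.2588 - 0.613i - 0.588j + 0.46k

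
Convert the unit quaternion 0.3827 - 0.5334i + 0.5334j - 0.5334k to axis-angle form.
axis = (-√3/3, √3/3, -√3/3), θ = 3π/4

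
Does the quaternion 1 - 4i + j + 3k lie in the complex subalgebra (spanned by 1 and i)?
No. The quaternion 1 - 4i + j + 3k has j-coefficient y = 1 and k-coefficient z = 3, not both zero, so it does not lie in the complex subalgebra spanned by 1 and i.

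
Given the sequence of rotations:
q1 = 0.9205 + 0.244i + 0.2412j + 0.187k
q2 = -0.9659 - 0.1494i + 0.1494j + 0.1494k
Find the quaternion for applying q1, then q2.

q2 · q1 = -0.9166 - 0.3813i - 0.0311j - 0.1156k
-0.9166 - 0.3813i - 0.0311j - 0.1156k


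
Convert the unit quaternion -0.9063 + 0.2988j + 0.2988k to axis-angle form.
axis = (0, √2/2, √2/2), θ = 310°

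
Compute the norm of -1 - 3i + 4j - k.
√27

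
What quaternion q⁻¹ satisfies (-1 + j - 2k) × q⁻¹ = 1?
-0.1667 - 0.1667j + 0.3333k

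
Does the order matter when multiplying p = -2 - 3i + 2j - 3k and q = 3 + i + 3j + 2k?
Yes: pq = -3 + 2i + 3j - 24k ≠ -3 - 24i - 3j - 2k = qp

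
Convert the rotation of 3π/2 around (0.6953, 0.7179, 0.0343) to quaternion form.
-0.7071 + 0.4917i + 0.5076j + 0.0243k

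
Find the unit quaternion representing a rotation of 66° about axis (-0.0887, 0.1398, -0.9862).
0.8387 - 0.0483i + 0.0761j - 0.5371k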